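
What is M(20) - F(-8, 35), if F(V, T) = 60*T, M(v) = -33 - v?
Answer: -2153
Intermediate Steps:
M(20) - F(-8, 35) = (-33 - 1*20) - 60*35 = (-33 - 20) - 1*2100 = -53 - 2100 = -2153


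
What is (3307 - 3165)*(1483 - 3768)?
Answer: -324470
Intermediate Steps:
(3307 - 3165)*(1483 - 3768) = 142*(-2285) = -324470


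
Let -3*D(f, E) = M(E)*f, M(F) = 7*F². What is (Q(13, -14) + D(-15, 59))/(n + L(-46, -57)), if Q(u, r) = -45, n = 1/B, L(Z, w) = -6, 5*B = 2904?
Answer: -353678160/17419 ≈ -20304.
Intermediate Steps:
B = 2904/5 (B = (⅕)*2904 = 2904/5 ≈ 580.80)
n = 5/2904 (n = 1/(2904/5) = 5/2904 ≈ 0.0017218)
D(f, E) = -7*f*E²/3 (D(f, E) = -7*E²*f/3 = -7*f*E²/3)
(Q(13, -14) + D(-15, 59))/(n + L(-46, -57)) = (-45 - 7/3*(-15)*59²)/(5/2904 - 6) = (-45 - 7/3*(-15)*3481)/(-17419/2904) = (-45 + 121835)*(-2904/17419) = 121790*(-2904/17419) = -353678160/17419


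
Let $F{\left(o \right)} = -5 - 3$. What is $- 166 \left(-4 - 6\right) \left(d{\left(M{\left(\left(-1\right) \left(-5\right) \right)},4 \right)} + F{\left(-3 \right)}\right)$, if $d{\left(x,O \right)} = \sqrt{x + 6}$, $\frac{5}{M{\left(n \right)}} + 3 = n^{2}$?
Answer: $-13280 + \frac{830 \sqrt{3014}}{11} \approx -9137.5$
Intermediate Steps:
$F{\left(o \right)} = -8$
$M{\left(n \right)} = \frac{5}{-3 + n^{2}}$
$d{\left(x,O \right)} = \sqrt{6 + x}$
$- 166 \left(-4 - 6\right) \left(d{\left(M{\left(\left(-1\right) \left(-5\right) \right)},4 \right)} + F{\left(-3 \right)}\right) = - 166 \left(-4 - 6\right) \left(\sqrt{6 + \frac{5}{-3 + \left(\left(-1\right) \left(-5\right)\right)^{2}}} - 8\right) = - 166 \left(-4 - 6\right) \left(\sqrt{6 + \frac{5}{-3 + 5^{2}}} - 8\right) = - 166 \left(- 10 \left(\sqrt{6 + \frac{5}{-3 + 25}} - 8\right)\right) = - 166 \left(- 10 \left(\sqrt{6 + \frac{5}{22}} - 8\right)\right) = - 166 \left(- 10 \left(\sqrt{\frac{137}{22}} - 8\right)\right) = - 166 \left(- 10 \left(\frac{\sqrt{3014}}{22} - 8\right)\right) = - 166 \left(- 10 \left(-8 + \frac{\sqrt{3014}}{22}\right)\right) = - 166 \left(80 - \frac{5 \sqrt{3014}}{11}\right) = -13280 + \frac{830 \sqrt{3014}}{11}$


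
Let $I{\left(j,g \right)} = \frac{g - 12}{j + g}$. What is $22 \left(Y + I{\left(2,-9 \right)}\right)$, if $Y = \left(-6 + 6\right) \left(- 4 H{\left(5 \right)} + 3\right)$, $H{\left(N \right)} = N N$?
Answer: $66$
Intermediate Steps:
$H{\left(N \right)} = N^{2}$
$I{\left(j,g \right)} = \frac{-12 + g}{g + j}$
$Y = 0$ ($Y = \left(-6 + 6\right) \left(- 4 \cdot 5^{2} + 3\right) = 0 \left(\left(-4\right) 25 + 3\right) = 0 \left(-100 + 3\right) = 0 \left(-97\right) = 0$)
$22 \left(Y + I{\left(2,-9 \right)}\right) = 22 \left(0 + \frac{-12 - 9}{-9 + 2}\right) = 22 \left(0 + \frac{1}{-7} \left(-21\right)\right) = 22 \left(0 - -3\right) = 22 \left(0 + 3\right) = 22 \cdot 3 = 66$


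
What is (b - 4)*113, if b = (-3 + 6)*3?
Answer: 565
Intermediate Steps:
b = 9 (b = 3*3 = 9)
(b - 4)*113 = (9 - 4)*113 = 5*113 = 565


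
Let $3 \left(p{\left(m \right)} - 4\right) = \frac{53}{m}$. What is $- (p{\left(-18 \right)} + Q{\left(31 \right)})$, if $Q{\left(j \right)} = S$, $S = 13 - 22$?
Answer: $\frac{323}{54} \approx 5.9815$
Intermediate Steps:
$S = -9$
$Q{\left(j \right)} = -9$
$p{\left(m \right)} = 4 + \frac{53}{3 m}$ ($p{\left(m \right)} = 4 + \frac{53 \frac{1}{m}}{3} = 4 + \frac{53}{3 m}$)
$- (p{\left(-18 \right)} + Q{\left(31 \right)}) = - (\left(4 + \frac{53}{3 \left(-18\right)}\right) - 9) = - (\left(4 + \frac{53}{3} \left(- \frac{1}{18}\right)\right) - 9) = - (\left(4 - \frac{53}{54}\right) - 9) = - (\frac{163}{54} - 9) = \left(-1\right) \left(- \frac{323}{54}\right) = \frac{323}{54}$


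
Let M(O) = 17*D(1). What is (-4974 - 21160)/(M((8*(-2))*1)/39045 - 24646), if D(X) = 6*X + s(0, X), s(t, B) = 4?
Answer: 102040203/96230290 ≈ 1.0604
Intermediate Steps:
D(X) = 4 + 6*X (D(X) = 6*X + 4 = 4 + 6*X)
M(O) = 170 (M(O) = 17*(4 + 6*1) = 17*(4 + 6) = 17*10 = 170)
(-4974 - 21160)/(M((8*(-2))*1)/39045 - 24646) = (-4974 - 21160)/(170/39045 - 24646) = -26134/(170*(1/39045) - 24646) = -26134/(34/7809 - 24646) = -26134/(-192460580/7809) = -26134*(-7809/192460580) = 102040203/96230290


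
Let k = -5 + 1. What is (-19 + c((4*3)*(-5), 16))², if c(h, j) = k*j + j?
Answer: 4489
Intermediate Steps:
k = -4
c(h, j) = -3*j (c(h, j) = -4*j + j = -3*j)
(-19 + c((4*3)*(-5), 16))² = (-19 - 3*16)² = (-19 - 48)² = (-67)² = 4489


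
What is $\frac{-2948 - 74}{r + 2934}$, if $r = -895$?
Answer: $- \frac{3022}{2039} \approx -1.4821$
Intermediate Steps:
$\frac{-2948 - 74}{r + 2934} = \frac{-2948 - 74}{-895 + 2934} = - \frac{3022}{2039}$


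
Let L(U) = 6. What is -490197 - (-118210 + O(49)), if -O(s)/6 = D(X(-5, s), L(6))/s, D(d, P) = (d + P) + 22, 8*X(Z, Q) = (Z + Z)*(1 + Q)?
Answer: -18227570/49 ≈ -3.7199e+5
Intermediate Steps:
X(Z, Q) = Z*(1 + Q)/4 (X(Z, Q) = ((Z + Z)*(1 + Q))/8 = ((2*Z)*(1 + Q))/8 = (2*Z*(1 + Q))/8 = Z*(1 + Q)/4)
D(d, P) = 22 + P + d (D(d, P) = (P + d) + 22 = 22 + P + d)
O(s) = -6*(107/4 - 5*s/4)/s (O(s) = -6*(22 + 6 + (¼)*(-5)*(1 + s))/s = -6*(22 + 6 + (-5/4 - 5*s/4))/s = -6*(107/4 - 5*s/4)/s)
-490197 - (-118210 + O(49)) = -490197 - (-118210 + (3/2)*(-107 + 5*49)/49) = -490197 - (-118210 + (3/2)*(1/49)*(-107 + 245)) = -490197 - (-118210 + (3/2)*(1/49)*138) = -490197 - (-118210 + 207/49) = -490197 - 1*(-5792083/49) = -490197 + 5792083/49 = -18227570/49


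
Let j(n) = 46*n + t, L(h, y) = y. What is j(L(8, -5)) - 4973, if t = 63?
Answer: -5140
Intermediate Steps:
j(n) = 63 + 46*n (j(n) = 46*n + 63 = 63 + 46*n)
j(L(8, -5)) - 4973 = (63 + 46*(-5)) - 4973 = (63 - 230) - 4973 = -167 - 4973 = -5140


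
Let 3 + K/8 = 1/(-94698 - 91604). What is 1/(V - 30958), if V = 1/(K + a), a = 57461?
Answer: -5350313983/165635020192563 ≈ -3.2302e-5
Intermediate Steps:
K = -2235628/93151 (K = -24 + 8/(-94698 - 91604) = -24 + 8/(-186302) = -24 + 8*(-1/186302) = -24 - 4/93151 = -2235628/93151 ≈ -24.000)
V = 93151/5350313983 (V = 1/(-2235628/93151 + 57461) = 1/(5350313983/93151) = 93151/5350313983 ≈ 1.7410e-5)
1/(V - 30958) = 1/(93151/5350313983 - 30958) = 1/(-165635020192563/5350313983) = -5350313983/165635020192563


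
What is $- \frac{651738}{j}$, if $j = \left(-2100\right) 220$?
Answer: $\frac{108623}{77000} \approx 1.4107$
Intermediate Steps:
$j = -462000$
$- \frac{651738}{j} = - \frac{651738}{-462000} = \left(-651738\right) \left(- \frac{1}{462000}\right) = \frac{108623}{77000}$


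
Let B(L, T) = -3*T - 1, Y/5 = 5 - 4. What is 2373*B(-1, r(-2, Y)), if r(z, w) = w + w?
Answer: -73563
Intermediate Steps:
Y = 5 (Y = 5*(5 - 4) = 5*1 = 5)
r(z, w) = 2*w
B(L, T) = -1 - 3*T
2373*B(-1, r(-2, Y)) = 2373*(-1 - 6*5) = 2373*(-1 - 3*10) = 2373*(-1 - 30) = 2373*(-31) = -73563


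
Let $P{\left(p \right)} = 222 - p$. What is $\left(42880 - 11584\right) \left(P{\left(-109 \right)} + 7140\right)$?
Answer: $233812416$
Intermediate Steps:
$\left(42880 - 11584\right) \left(P{\left(-109 \right)} + 7140\right) = \left(42880 - 11584\right) \left(\left(222 - -109\right) + 7140\right) = 31296 \left(\left(222 + 109\right) + 7140\right) = 31296 \left(331 + 7140\right) = 31296 \cdot 7471 = 233812416$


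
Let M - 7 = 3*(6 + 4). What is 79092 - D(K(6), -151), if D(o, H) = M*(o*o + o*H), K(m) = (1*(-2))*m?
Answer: 6720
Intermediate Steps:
K(m) = -2*m
M = 37 (M = 7 + 3*(6 + 4) = 7 + 3*10 = 7 + 30 = 37)
D(o, H) = 37*o² + 37*H*o (D(o, H) = 37*(o*o + o*H) = 37*(o² + H*o) = 37*o² + 37*H*o)
79092 - D(K(6), -151) = 79092 - 37*(-2*6)*(-151 - 2*6) = 79092 - 37*(-12)*(-151 - 12) = 79092 - 37*(-12)*(-163) = 79092 - 1*72372 = 79092 - 72372 = 6720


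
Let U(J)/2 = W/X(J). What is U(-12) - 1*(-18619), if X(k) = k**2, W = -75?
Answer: 446831/24 ≈ 18618.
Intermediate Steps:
U(J) = -150/J**2 (U(J) = 2*(-75/J**2) = -150/J**2)
U(-12) - 1*(-18619) = -150/(-12)**2 - 1*(-18619) = -150*1/144 + 18619 = -25/24 + 18619 = 446831/24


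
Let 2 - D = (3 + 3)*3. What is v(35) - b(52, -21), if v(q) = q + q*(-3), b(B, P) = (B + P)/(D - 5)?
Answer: -1439/21 ≈ -68.524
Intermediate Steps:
D = -16 (D = 2 - (3 + 3)*3 = 2 - 6*3 = 2 - 1*18 = 2 - 18 = -16)
b(B, P) = -B/21 - P/21 (b(B, P) = (B + P)/(-16 - 5) = (B + P)/(-21) = (B + P)*(-1/21) = -B/21 - P/21)
v(q) = -2*q (v(q) = q - 3*q = -2*q)
v(35) - b(52, -21) = -2*35 - (-1/21*52 - 1/21*(-21)) = -70 - (-52/21 + 1) = -70 - 1*(-31/21) = -70 + 31/21 = -1439/21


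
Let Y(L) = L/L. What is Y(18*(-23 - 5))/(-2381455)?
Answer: -1/2381455 ≈ -4.1991e-7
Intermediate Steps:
Y(L) = 1
Y(18*(-23 - 5))/(-2381455) = 1/(-2381455) = 1*(-1/2381455) = -1/2381455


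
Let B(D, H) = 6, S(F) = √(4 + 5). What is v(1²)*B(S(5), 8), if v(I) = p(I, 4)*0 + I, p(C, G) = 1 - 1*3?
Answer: 6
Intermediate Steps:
p(C, G) = -2 (p(C, G) = 1 - 3 = -2)
S(F) = 3 (S(F) = √9 = 3)
v(I) = I (v(I) = -2*0 + I = 0 + I = I)
v(1²)*B(S(5), 8) = 1²*6 = 1*6 = 6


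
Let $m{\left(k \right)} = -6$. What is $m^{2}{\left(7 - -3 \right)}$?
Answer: $36$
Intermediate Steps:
$m^{2}{\left(7 - -3 \right)} = \left(-6\right)^{2} = 36$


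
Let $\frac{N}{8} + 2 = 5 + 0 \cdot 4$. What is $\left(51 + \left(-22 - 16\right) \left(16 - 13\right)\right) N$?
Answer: $-1512$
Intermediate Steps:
$N = 24$ ($N = -16 + 8 \left(5 + 0 \cdot 4\right) = -16 + 8 \left(5 + 0\right) = -16 + 8 \cdot 5 = -16 + 40 = 24$)
$\left(51 + \left(-22 - 16\right) \left(16 - 13\right)\right) N = \left(51 + \left(-22 - 16\right) \left(16 - 13\right)\right) 24 = \left(51 - 114\right) 24 = \left(-63\right) 24 = -1512$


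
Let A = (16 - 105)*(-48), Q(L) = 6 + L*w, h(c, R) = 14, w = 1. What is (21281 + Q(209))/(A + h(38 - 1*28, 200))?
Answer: 10748/2143 ≈ 5.0154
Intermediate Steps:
Q(L) = 6 + L (Q(L) = 6 + L*1 = 6 + L)
A = 4272 (A = -89*(-48) = 4272)
(21281 + Q(209))/(A + h(38 - 1*28, 200)) = (21281 + (6 + 209))/(4272 + 14) = (21281 + 215)/4286 = 21496*(1/4286) = 10748/2143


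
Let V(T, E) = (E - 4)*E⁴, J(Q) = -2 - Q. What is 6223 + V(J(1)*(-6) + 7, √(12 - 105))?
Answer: -28373 + 8649*I*√93 ≈ -28373.0 + 83408.0*I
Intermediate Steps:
V(T, E) = E⁴*(-4 + E) (V(T, E) = (-4 + E)*E⁴ = E⁴*(-4 + E))
6223 + V(J(1)*(-6) + 7, √(12 - 105)) = 6223 + (√(12 - 105))⁴*(-4 + √(12 - 105)) = 6223 + (√(-93))⁴*(-4 + √(-93)) = 6223 + (I*√93)⁴*(-4 + I*√93) = 6223 + 8649*(-4 + I*√93) = 6223 + (-34596 + 8649*I*√93) = -28373 + 8649*I*√93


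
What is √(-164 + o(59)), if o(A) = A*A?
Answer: √3317 ≈ 57.593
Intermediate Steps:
o(A) = A²
√(-164 + o(59)) = √(-164 + 59²) = √(-164 + 3481) = √3317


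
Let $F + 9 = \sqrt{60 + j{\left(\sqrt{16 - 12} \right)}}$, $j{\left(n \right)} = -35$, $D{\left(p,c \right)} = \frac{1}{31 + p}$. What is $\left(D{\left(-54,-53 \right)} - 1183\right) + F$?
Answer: $- \frac{27302}{23} \approx -1187.0$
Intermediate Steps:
$F = -4$ ($F = -9 + \sqrt{60 - 35} = -9 + \sqrt{25} = -9 + 5 = -4$)
$\left(D{\left(-54,-53 \right)} - 1183\right) + F = \left(\frac{1}{31 - 54} - 1183\right) - 4 = \left(\frac{1}{-23} - 1183\right) - 4 = \left(- \frac{1}{23} - 1183\right) - 4 = - \frac{27210}{23} - 4 = - \frac{27302}{23}$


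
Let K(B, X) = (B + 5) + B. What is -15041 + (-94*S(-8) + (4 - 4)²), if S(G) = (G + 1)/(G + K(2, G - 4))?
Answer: -14383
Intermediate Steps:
K(B, X) = 5 + 2*B (K(B, X) = (5 + B) + B = 5 + 2*B)
S(G) = (1 + G)/(9 + G) (S(G) = (G + 1)/(G + (5 + 2*2)) = (1 + G)/(G + (5 + 4)) = (1 + G)/(G + 9) = (1 + G)/(9 + G))
-15041 + (-94*S(-8) + (4 - 4)²) = -15041 + (-94*(1 - 8)/(9 - 8) + (4 - 4)²) = -15041 + (-94*(-7)/1 + 0²) = -15041 + (-94*(-7) + 0) = -15041 + (658 + 0) = -15041 + 658 = -14383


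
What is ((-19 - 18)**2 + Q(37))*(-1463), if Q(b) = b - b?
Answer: -2002847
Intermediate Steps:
Q(b) = 0
((-19 - 18)**2 + Q(37))*(-1463) = ((-19 - 18)**2 + 0)*(-1463) = ((-37)**2 + 0)*(-1463) = (1369 + 0)*(-1463) = 1369*(-1463) = -2002847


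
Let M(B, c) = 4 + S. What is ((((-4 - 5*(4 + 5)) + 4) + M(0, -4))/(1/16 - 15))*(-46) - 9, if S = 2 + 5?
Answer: -27175/239 ≈ -113.70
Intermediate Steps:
S = 7
M(B, c) = 11 (M(B, c) = 4 + 7 = 11)
((((-4 - 5*(4 + 5)) + 4) + M(0, -4))/(1/16 - 15))*(-46) - 9 = ((((-4 - 5*(4 + 5)) + 4) + 11)/(1/16 - 15))*(-46) - 9 = ((((-4 - 5*9) + 4) + 11)/(1/16 - 15))*(-46) - 9 = ((((-4 - 45) + 4) + 11)/(-239/16))*(-46) - 9 = (((-49 + 4) + 11)*(-16/239))*(-46) - 9 = ((-45 + 11)*(-16/239))*(-46) - 9 = -34*(-16/239)*(-46) - 9 = (544/239)*(-46) - 9 = -25024/239 - 9 = -27175/239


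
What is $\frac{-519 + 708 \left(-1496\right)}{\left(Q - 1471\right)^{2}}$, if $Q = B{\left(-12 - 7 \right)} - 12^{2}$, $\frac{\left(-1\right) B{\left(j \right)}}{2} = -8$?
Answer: $- \frac{117743}{284089} \approx -0.41446$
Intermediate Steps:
$B{\left(j \right)} = 16$ ($B{\left(j \right)} = \left(-2\right) \left(-8\right) = 16$)
$Q = -128$ ($Q = 16 - 12^{2} = 16 - 144 = -128$)
$\frac{-519 + 708 \left(-1496\right)}{\left(Q - 1471\right)^{2}} = \frac{-519 + 708 \left(-1496\right)}{\left(-128 - 1471\right)^{2}} = \frac{-519 - 1059168}{\left(-1599\right)^{2}} = - \frac{1059687}{2556801} = \left(-1059687\right) \frac{1}{2556801} = - \frac{117743}{284089}$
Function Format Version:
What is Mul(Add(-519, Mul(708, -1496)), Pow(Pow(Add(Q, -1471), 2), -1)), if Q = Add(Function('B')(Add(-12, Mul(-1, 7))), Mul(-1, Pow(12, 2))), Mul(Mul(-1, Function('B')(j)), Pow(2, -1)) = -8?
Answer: Rational(-117743, 284089) ≈ -0.41446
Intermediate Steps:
Function('B')(j) = 16 (Function('B')(j) = Mul(-2, -8) = 16)
Q = -128 (Q = Add(16, Mul(-1, Pow(12, 2))) = Add(16, Mul(-1, 144)) = Add(16, -144) = -128)
Mul(Add(-519, Mul(708, -1496)), Pow(Pow(Add(Q, -1471), 2), -1)) = Mul(Add(-519, Mul(708, -1496)), Pow(Pow(Add(-128, -1471), 2), -1)) = Mul(Add(-519, -1059168), Pow(Pow(-1599, 2), -1)) = Mul(-1059687, Pow(2556801, -1)) = Mul(-1059687, Rational(1, 2556801)) = Rational(-117743, 284089)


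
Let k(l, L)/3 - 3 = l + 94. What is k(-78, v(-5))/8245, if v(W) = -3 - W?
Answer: 57/8245 ≈ 0.0069133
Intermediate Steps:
k(l, L) = 291 + 3*l (k(l, L) = 9 + 3*(l + 94) = 9 + 3*(94 + l) = 9 + (282 + 3*l) = 291 + 3*l)
k(-78, v(-5))/8245 = (291 + 3*(-78))/8245 = (291 - 234)*(1/8245) = 57*(1/8245) = 57/8245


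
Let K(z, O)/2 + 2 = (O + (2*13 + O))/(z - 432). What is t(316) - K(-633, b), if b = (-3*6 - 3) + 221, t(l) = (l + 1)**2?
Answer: 502469/5 ≈ 1.0049e+5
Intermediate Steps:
t(l) = (1 + l)**2
b = 200 (b = (-18 - 3) + 221 = -21 + 221 = 200)
K(z, O) = -4 + 2*(26 + 2*O)/(-432 + z) (K(z, O) = -4 + 2*((O + (2*13 + O))/(z - 432)) = -4 + 2*((O + (26 + O))/(-432 + z)) = -4 + 2*((26 + 2*O)/(-432 + z)) = -4 + 2*(26 + 2*O)/(-432 + z))
t(316) - K(-633, b) = (1 + 316)**2 - 4*(445 + 200 - 1*(-633))/(-432 - 633) = 317**2 - 4*(445 + 200 + 633)/(-1065) = 100489 - 4*(-1)*1278/1065 = 100489 - 1*(-24/5) = 100489 + 24/5 = 502469/5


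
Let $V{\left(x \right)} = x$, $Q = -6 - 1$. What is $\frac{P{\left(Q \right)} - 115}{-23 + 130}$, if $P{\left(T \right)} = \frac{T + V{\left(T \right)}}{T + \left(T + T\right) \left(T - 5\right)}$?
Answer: $- \frac{2647}{2461} \approx -1.0756$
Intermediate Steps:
$Q = -7$ ($Q = -6 - 1 = -7$)
$P{\left(T \right)} = \frac{2 T}{T + 2 T \left(-5 + T\right)}$ ($P{\left(T \right)} = \frac{T + T}{T + \left(T + T\right) \left(T - 5\right)} = \frac{2 T}{T + 2 T \left(-5 + T\right)}$)
$\frac{P{\left(Q \right)} - 115}{-23 + 130} = \frac{\frac{2}{-9 + 2 \left(-7\right)} - 115}{-23 + 130} = \frac{\frac{2}{-9 - 14} - 115}{107} = \left(\frac{2}{-23} - 115\right) \frac{1}{107} = \left(2 \left(- \frac{1}{23}\right) - 115\right) \frac{1}{107} = \left(- \frac{2}{23} - 115\right) \frac{1}{107} = \left(- \frac{2647}{23}\right) \frac{1}{107} = - \frac{2647}{2461}$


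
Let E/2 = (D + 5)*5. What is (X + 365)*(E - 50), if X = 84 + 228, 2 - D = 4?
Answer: -13540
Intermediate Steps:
D = -2 (D = 2 - 1*4 = 2 - 4 = -2)
E = 30 (E = 2*((-2 + 5)*5) = 2*(3*5) = 2*15 = 30)
X = 312
(X + 365)*(E - 50) = (312 + 365)*(30 - 50) = 677*(-20) = -13540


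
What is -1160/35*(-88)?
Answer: 20416/7 ≈ 2916.6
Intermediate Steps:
-1160/35*(-88) = -29*8/7*(-88) = -232/7*(-88) = 20416/7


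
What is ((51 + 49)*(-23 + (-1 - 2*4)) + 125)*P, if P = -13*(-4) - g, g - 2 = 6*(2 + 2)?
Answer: -79950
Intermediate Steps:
g = 26 (g = 2 + 6*(2 + 2) = 2 + 6*4 = 2 + 24 = 26)
P = 26 (P = -13*(-4) - 1*26 = 52 - 26 = 26)
((51 + 49)*(-23 + (-1 - 2*4)) + 125)*P = ((51 + 49)*(-23 + (-1 - 2*4)) + 125)*26 = (100*(-23 + (-1 - 8)) + 125)*26 = (100*(-23 - 9) + 125)*26 = (100*(-32) + 125)*26 = (-3200 + 125)*26 = -3075*26 = -79950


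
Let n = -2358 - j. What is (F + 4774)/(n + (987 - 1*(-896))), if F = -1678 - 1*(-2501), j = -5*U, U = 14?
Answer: -5597/405 ≈ -13.820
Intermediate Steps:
j = -70 (j = -5*14 = -70)
F = 823 (F = -1678 + 2501 = 823)
n = -2288 (n = -2358 - 1*(-70) = -2358 + 70 = -2288)
(F + 4774)/(n + (987 - 1*(-896))) = (823 + 4774)/(-2288 + (987 - 1*(-896))) = 5597/(-2288 + (987 + 896)) = 5597/(-2288 + 1883) = 5597/(-405) = 5597*(-1/405) = -5597/405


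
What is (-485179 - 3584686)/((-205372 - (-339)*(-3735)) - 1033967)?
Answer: 4069865/2505504 ≈ 1.6244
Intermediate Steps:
(-485179 - 3584686)/((-205372 - (-339)*(-3735)) - 1033967) = -4069865/((-205372 - 1*1266165) - 1033967) = -4069865/((-205372 - 1266165) - 1033967) = -4069865/(-1471537 - 1033967) = -4069865/(-2505504) = -4069865*(-1/2505504) = 4069865/2505504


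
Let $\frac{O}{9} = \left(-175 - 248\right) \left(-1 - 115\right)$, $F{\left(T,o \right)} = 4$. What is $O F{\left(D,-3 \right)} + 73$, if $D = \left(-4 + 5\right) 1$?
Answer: $1766521$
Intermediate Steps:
$D = 1$ ($D = 1 \cdot 1 = 1$)
$O = 441612$ ($O = 9 \left(-175 - 248\right) \left(-1 - 115\right) = 9 \left(\left(-423\right) \left(-116\right)\right) = 9 \cdot 49068 = 441612$)
$O F{\left(D,-3 \right)} + 73 = 441612 \cdot 4 + 73 = 1766448 + 73 = 1766521$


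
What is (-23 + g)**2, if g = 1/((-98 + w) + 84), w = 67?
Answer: 1483524/2809 ≈ 528.13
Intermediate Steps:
g = 1/53 (g = 1/((-98 + 67) + 84) = 1/(-31 + 84) = 1/53 ≈ 0.018868)
(-23 + g)**2 = (-23 + 1/53)**2 = (-1218/53)**2 = 1483524/2809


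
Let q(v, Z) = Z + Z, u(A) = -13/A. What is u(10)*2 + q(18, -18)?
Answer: -193/5 ≈ -38.600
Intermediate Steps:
q(v, Z) = 2*Z
u(10)*2 + q(18, -18) = -13/10*2 + 2*(-18) = -13*⅒*2 - 36 = -13/10*2 - 36 = -13/5 - 36 = -193/5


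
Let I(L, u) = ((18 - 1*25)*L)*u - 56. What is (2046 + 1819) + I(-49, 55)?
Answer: 22674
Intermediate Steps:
I(L, u) = -56 - 7*L*u (I(L, u) = ((18 - 25)*L)*u - 56 = (-7*L)*u - 56 = -7*L*u - 56 = -56 - 7*L*u)
(2046 + 1819) + I(-49, 55) = (2046 + 1819) + (-56 - 7*(-49)*55) = 3865 + (-56 + 18865) = 3865 + 18809 = 22674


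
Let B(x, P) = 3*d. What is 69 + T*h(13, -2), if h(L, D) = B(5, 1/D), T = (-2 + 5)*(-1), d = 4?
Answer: 33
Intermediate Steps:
T = -3 (T = 3*(-1) = -3)
B(x, P) = 12 (B(x, P) = 3*4 = 12)
h(L, D) = 12
69 + T*h(13, -2) = 69 - 3*12 = 69 - 36 = 33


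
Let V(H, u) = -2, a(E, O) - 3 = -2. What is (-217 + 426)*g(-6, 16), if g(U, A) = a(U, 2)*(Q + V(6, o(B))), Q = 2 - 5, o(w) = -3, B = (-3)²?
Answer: -1045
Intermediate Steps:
B = 9
a(E, O) = 1 (a(E, O) = 3 - 2 = 1)
Q = -3
g(U, A) = -5 (g(U, A) = 1*(-3 - 2) = 1*(-5) = -5)
(-217 + 426)*g(-6, 16) = (-217 + 426)*(-5) = 209*(-5) = -1045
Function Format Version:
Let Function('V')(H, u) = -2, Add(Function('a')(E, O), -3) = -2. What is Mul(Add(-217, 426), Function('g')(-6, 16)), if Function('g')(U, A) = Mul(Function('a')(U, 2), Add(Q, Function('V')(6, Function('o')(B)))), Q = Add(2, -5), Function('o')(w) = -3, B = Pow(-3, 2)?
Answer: -1045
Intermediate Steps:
B = 9
Function('a')(E, O) = 1 (Function('a')(E, O) = Add(3, -2) = 1)
Q = -3
Function('g')(U, A) = -5 (Function('g')(U, A) = Mul(1, Add(-3, -2)) = Mul(1, -5) = -5)
Mul(Add(-217, 426), Function('g')(-6, 16)) = Mul(Add(-217, 426), -5) = Mul(209, -5) = -1045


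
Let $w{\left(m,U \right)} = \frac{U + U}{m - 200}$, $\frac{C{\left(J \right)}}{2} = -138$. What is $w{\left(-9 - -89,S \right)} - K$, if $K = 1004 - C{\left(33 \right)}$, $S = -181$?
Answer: $- \frac{76619}{60} \approx -1277.0$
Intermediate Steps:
$C{\left(J \right)} = -276$ ($C{\left(J \right)} = 2 \left(-138\right) = -276$)
$w{\left(m,U \right)} = \frac{2 U}{-200 + m}$
$K = 1280$ ($K = 1004 - -276 = 1004 + 276 = 1280$)
$w{\left(-9 - -89,S \right)} - K = 2 \left(-181\right) \frac{1}{-200 - -80} - 1280 = 2 \left(-181\right) \frac{1}{-200 + \left(-9 + 89\right)} - 1280 = 2 \left(-181\right) \frac{1}{-200 + 80} - 1280 = 2 \left(-181\right) \frac{1}{-120} - 1280 = 2 \left(-181\right) \left(- \frac{1}{120}\right) - 1280 = \frac{181}{60} - 1280 = - \frac{76619}{60}$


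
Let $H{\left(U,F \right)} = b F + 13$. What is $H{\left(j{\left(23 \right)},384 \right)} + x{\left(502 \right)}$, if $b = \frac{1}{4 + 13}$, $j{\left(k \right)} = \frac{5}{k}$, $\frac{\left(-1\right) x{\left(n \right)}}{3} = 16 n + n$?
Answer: $- \frac{434629}{17} \approx -25566.0$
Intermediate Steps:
$x{\left(n \right)} = - 51 n$ ($x{\left(n \right)} = - 3 \left(16 n + n\right) = - 3 \cdot 17 n = - 51 n$)
$b = \frac{1}{17} \approx 0.058824$
$H{\left(U,F \right)} = 13 + \frac{F}{17}$ ($H{\left(U,F \right)} = \frac{F}{17} + 13 = 13 + \frac{F}{17}$)
$H{\left(j{\left(23 \right)},384 \right)} + x{\left(502 \right)} = \left(13 + \frac{1}{17} \cdot 384\right) - 25602 = \left(13 + \frac{384}{17}\right) - 25602 = \frac{605}{17} - 25602 = - \frac{434629}{17}$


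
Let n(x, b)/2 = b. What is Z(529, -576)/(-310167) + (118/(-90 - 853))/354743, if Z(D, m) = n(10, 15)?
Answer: -3357426392/34585962157461 ≈ -9.7075e-5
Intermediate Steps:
n(x, b) = 2*b
Z(D, m) = 30 (Z(D, m) = 2*15 = 30)
Z(529, -576)/(-310167) + (118/(-90 - 853))/354743 = 30/(-310167) + (118/(-90 - 853))/354743 = 30*(-1/310167) + (118/(-943))*(1/354743) = -10/103389 + (118*(-1/943))*(1/354743) = -10/103389 - 118/943*1/354743 = -10/103389 - 118/334522649 = -3357426392/34585962157461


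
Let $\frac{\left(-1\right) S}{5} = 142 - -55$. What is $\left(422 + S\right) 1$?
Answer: $-563$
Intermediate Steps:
$S = -985$ ($S = - 5 \left(142 - -55\right) = - 5 \left(142 + 55\right) = \left(-5\right) 197 = -985$)
$\left(422 + S\right) 1 = \left(422 - 985\right) 1 = \left(-563\right) 1 = -563$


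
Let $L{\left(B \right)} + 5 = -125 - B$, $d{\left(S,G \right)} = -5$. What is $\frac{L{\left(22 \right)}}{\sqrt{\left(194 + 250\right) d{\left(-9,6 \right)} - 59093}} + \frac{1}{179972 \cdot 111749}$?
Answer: $\frac{1}{20111691028} + \frac{8 i \sqrt{61313}}{3227} \approx 4.9722 \cdot 10^{-11} + 0.61386 i$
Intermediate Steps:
$L{\left(B \right)} = -130 - B$ ($L{\left(B \right)} = -5 - \left(125 + B\right) = -130 - B$)
$\frac{L{\left(22 \right)}}{\sqrt{\left(194 + 250\right) d{\left(-9,6 \right)} - 59093}} + \frac{1}{179972 \cdot 111749} = \frac{-130 - 22}{\sqrt{\left(194 + 250\right) \left(-5\right) - 59093}} + \frac{1}{179972 \cdot 111749} = \frac{-130 - 22}{\sqrt{444 \left(-5\right) - 59093}} + \frac{1}{179972} \cdot \frac{1}{111749} = - \frac{152}{\sqrt{-2220 - 59093}} + \frac{1}{20111691028} = - \frac{152}{\sqrt{-61313}} + \frac{1}{20111691028} = - \frac{152}{i \sqrt{61313}} + \frac{1}{20111691028} = - 152 \left(- \frac{i \sqrt{61313}}{61313}\right) + \frac{1}{20111691028} = \frac{8 i \sqrt{61313}}{3227} + \frac{1}{20111691028} = \frac{1}{20111691028} + \frac{8 i \sqrt{61313}}{3227}$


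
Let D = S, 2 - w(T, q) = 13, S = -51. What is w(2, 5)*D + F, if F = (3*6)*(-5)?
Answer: 471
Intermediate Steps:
w(T, q) = -11 (w(T, q) = 2 - 1*13 = 2 - 13 = -11)
F = -90 (F = 18*(-5) = -90)
D = -51
w(2, 5)*D + F = -11*(-51) - 90 = 561 - 90 = 471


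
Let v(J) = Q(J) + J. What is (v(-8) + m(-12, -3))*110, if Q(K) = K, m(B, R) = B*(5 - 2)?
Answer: -5720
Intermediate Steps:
m(B, R) = 3*B (m(B, R) = B*3 = 3*B)
v(J) = 2*J (v(J) = J + J = 2*J)
(v(-8) + m(-12, -3))*110 = (2*(-8) + 3*(-12))*110 = (-16 - 36)*110 = -52*110 = -5720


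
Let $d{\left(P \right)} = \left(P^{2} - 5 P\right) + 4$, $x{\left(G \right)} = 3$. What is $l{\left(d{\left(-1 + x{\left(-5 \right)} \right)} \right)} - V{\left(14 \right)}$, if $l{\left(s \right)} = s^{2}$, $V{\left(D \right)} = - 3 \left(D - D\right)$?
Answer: $4$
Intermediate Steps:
$V{\left(D \right)} = 0$ ($V{\left(D \right)} = \left(-3\right) 0 = 0$)
$d{\left(P \right)} = 4 + P^{2} - 5 P$
$l{\left(d{\left(-1 + x{\left(-5 \right)} \right)} \right)} - V{\left(14 \right)} = \left(4 + \left(-1 + 3\right)^{2} - 5 \left(-1 + 3\right)\right)^{2} - 0 = \left(4 + 2^{2} - 10\right)^{2} + 0 = \left(4 + 4 - 10\right)^{2} + 0 = \left(-2\right)^{2} + 0 = 4 + 0 = 4$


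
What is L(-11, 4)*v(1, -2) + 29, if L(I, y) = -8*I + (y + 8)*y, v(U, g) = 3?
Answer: 437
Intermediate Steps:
L(I, y) = -8*I + y*(8 + y) (L(I, y) = -8*I + (8 + y)*y = -8*I + y*(8 + y))
L(-11, 4)*v(1, -2) + 29 = (4² - 8*(-11) + 8*4)*3 + 29 = (16 + 88 + 32)*3 + 29 = 136*3 + 29 = 408 + 29 = 437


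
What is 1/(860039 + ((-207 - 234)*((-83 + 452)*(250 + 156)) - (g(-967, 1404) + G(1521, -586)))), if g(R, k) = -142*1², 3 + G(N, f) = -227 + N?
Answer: -1/65209084 ≈ -1.5335e-8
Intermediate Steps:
G(N, f) = -230 + N (G(N, f) = -3 + (-227 + N) = -230 + N)
g(R, k) = -142 (g(R, k) = -142*1 = -142)
1/(860039 + ((-207 - 234)*((-83 + 452)*(250 + 156)) - (g(-967, 1404) + G(1521, -586)))) = 1/(860039 + ((-207 - 234)*((-83 + 452)*(250 + 156)) - (-142 + (-230 + 1521)))) = 1/(860039 + (-162729*406 - (-142 + 1291))) = 1/(860039 + (-441*149814 - 1*1149)) = 1/(860039 + (-66067974 - 1149)) = 1/(860039 - 66069123) = 1/(-65209084) = -1/65209084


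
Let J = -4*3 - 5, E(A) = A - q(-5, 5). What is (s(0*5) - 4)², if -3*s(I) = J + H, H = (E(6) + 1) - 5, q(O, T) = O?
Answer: 4/9 ≈ 0.44444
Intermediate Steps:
E(A) = 5 + A (E(A) = A - 1*(-5) = A + 5 = 5 + A)
H = 7 (H = ((5 + 6) + 1) - 5 = (11 + 1) - 5 = 12 - 5 = 7)
J = -17 (J = -12 - 5 = -17)
s(I) = 10/3 (s(I) = -(-17 + 7)/3 = -⅓*(-10) = 10/3)
(s(0*5) - 4)² = (10/3 - 4)² = (-⅔)² = 4/9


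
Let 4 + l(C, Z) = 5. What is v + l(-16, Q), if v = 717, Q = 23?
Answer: 718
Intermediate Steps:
l(C, Z) = 1 (l(C, Z) = -4 + 5 = 1)
v + l(-16, Q) = 717 + 1 = 718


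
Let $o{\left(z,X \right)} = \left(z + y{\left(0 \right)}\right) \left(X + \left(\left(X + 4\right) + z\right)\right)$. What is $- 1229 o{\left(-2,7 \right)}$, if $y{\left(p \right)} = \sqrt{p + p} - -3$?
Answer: $-19664$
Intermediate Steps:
$y{\left(p \right)} = 3 + \sqrt{2} \sqrt{p}$ ($y{\left(p \right)} = \sqrt{2 p} + 3 = \sqrt{2} \sqrt{p} + 3 = 3 + \sqrt{2} \sqrt{p}$)
$o{\left(z,X \right)} = \left(3 + z\right) \left(4 + z + 2 X\right)$ ($o{\left(z,X \right)} = \left(z + \left(3 + \sqrt{2} \sqrt{0}\right)\right) \left(X + \left(\left(X + 4\right) + z\right)\right) = \left(z + \left(3 + \sqrt{2} \cdot 0\right)\right) \left(X + \left(\left(4 + X\right) + z\right)\right) = \left(z + \left(3 + 0\right)\right) \left(X + \left(4 + X + z\right)\right) = \left(z + 3\right) \left(4 + z + 2 X\right) = \left(3 + z\right) \left(4 + z + 2 X\right)$)
$- 1229 o{\left(-2,7 \right)} = - 1229 \left(12 + \left(-2\right)^{2} + 6 \cdot 7 + 7 \left(-2\right) + 2 \cdot 7 \left(-2\right)\right) = - 1229 \left(12 + 4 + 42 - 14 - 28\right) = \left(-1229\right) 16 = -19664$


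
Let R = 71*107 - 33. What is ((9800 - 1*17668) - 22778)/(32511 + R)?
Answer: -4378/5725 ≈ -0.76472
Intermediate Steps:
R = 7564 (R = 7597 - 33 = 7564)
((9800 - 1*17668) - 22778)/(32511 + R) = ((9800 - 1*17668) - 22778)/(32511 + 7564) = ((9800 - 17668) - 22778)/40075 = (-7868 - 22778)*(1/40075) = -30646*1/40075 = -4378/5725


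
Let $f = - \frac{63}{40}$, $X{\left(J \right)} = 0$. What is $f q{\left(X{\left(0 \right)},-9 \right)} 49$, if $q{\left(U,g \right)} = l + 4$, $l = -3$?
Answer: $- \frac{3087}{40} \approx -77.175$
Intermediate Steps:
$f = - \frac{63}{40}$ ($f = \left(-63\right) \frac{1}{40} = - \frac{63}{40} \approx -1.575$)
$q{\left(U,g \right)} = 1$ ($q{\left(U,g \right)} = -3 + 4 = 1$)
$f q{\left(X{\left(0 \right)},-9 \right)} 49 = \left(- \frac{63}{40}\right) 1 \cdot 49 = \left(- \frac{63}{40}\right) 49 = - \frac{3087}{40}$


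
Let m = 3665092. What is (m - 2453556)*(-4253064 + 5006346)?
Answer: 912628261152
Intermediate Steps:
(m - 2453556)*(-4253064 + 5006346) = (3665092 - 2453556)*(-4253064 + 5006346) = 1211536*753282 = 912628261152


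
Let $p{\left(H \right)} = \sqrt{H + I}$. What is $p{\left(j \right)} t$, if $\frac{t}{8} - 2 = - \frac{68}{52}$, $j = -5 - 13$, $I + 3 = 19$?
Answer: $\frac{72 i \sqrt{2}}{13} \approx 7.8326 i$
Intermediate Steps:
$I = 16$ ($I = -3 + 19 = 16$)
$j = -18$ ($j = -5 - 13 = -18$)
$p{\left(H \right)} = \sqrt{16 + H}$ ($p{\left(H \right)} = \sqrt{H + 16} = \sqrt{16 + H}$)
$t = \frac{72}{13}$ ($t = 16 + 8 \left(- \frac{68}{52}\right) = 16 + 8 \left(\left(-68\right) \frac{1}{52}\right) = 16 + 8 \left(- \frac{17}{13}\right) = 16 - \frac{136}{13} = \frac{72}{13} \approx 5.5385$)
$p{\left(j \right)} t = \sqrt{16 - 18} \cdot \frac{72}{13} = \sqrt{-2} \cdot \frac{72}{13} = i \sqrt{2} \cdot \frac{72}{13} = \frac{72 i \sqrt{2}}{13}$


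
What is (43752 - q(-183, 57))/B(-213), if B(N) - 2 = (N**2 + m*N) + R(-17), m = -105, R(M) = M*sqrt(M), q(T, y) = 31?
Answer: 2961485656/4588170609 + 743257*I*sqrt(17)/4588170609 ≈ 0.64546 + 0.00066792*I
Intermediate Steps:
R(M) = M**(3/2)
B(N) = 2 + N**2 - 105*N - 17*I*sqrt(17) (B(N) = 2 + ((N**2 - 105*N) + (-17)**(3/2)) = 2 + ((N**2 - 105*N) - 17*I*sqrt(17)) = 2 + (N**2 - 105*N - 17*I*sqrt(17)) = 2 + N**2 - 105*N - 17*I*sqrt(17))
(43752 - q(-183, 57))/B(-213) = (43752 - 1*31)/(2 + (-213)**2 - 105*(-213) - 17*I*sqrt(17)) = (43752 - 31)/(2 + 45369 + 22365 - 17*I*sqrt(17)) = 43721/(67736 - 17*I*sqrt(17))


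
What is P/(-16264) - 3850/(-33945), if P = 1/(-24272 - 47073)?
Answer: 893473418389/7877650638120 ≈ 0.11342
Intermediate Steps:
P = -1/71345 (P = 1/(-71345) = -1/71345 ≈ -1.4016e-5)
P/(-16264) - 3850/(-33945) = -1/71345/(-16264) - 3850/(-33945) = -1/71345*(-1/16264) - 3850*(-1/33945) = 1/1160355080 + 770/6789 = 893473418389/7877650638120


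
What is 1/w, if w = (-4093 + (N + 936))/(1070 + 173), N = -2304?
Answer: -1243/5461 ≈ -0.22761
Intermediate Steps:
w = -5461/1243 (w = (-4093 + (-2304 + 936))/(1070 + 173) = (-4093 - 1368)/1243 = -5461*1/1243 = -5461/1243 ≈ -4.3934)
1/w = 1/(-5461/1243) = -1243/5461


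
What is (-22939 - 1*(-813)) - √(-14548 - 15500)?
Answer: -22126 - 4*I*√1878 ≈ -22126.0 - 173.34*I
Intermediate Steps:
(-22939 - 1*(-813)) - √(-14548 - 15500) = (-22939 + 813) - √(-30048) = -22126 - 4*I*√1878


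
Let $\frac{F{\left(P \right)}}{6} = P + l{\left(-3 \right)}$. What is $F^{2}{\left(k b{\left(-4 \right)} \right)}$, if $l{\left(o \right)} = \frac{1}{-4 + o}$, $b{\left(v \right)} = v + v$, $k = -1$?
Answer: $\frac{108900}{49} \approx 2222.4$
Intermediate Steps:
$b{\left(v \right)} = 2 v$
$F{\left(P \right)} = - \frac{6}{7} + 6 P$ ($F{\left(P \right)} = 6 \left(P + \frac{1}{-4 - 3}\right) = 6 \left(P + \frac{1}{-7}\right) = 6 \left(P - \frac{1}{7}\right) = 6 \left(- \frac{1}{7} + P\right) = - \frac{6}{7} + 6 P$)
$F^{2}{\left(k b{\left(-4 \right)} \right)} = \left(- \frac{6}{7} + 6 \left(- 2 \left(-4\right)\right)\right)^{2} = \left(- \frac{6}{7} + 6 \left(\left(-1\right) \left(-8\right)\right)\right)^{2} = \left(- \frac{6}{7} + 6 \cdot 8\right)^{2} = \left(- \frac{6}{7} + 48\right)^{2} = \left(\frac{330}{7}\right)^{2} = \frac{108900}{49}$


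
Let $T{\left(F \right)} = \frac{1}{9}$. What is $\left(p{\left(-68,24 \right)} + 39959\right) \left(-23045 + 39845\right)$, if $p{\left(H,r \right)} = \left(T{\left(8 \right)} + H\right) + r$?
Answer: $\frac{2011721600}{3} \approx 6.7057 \cdot 10^{8}$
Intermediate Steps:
$T{\left(F \right)} = \frac{1}{9}$
$p{\left(H,r \right)} = \frac{1}{9} + H + r$ ($p{\left(H,r \right)} = \left(\frac{1}{9} + H\right) + r = \frac{1}{9} + H + r$)
$\left(p{\left(-68,24 \right)} + 39959\right) \left(-23045 + 39845\right) = \left(\left(\frac{1}{9} - 68 + 24\right) + 39959\right) \left(-23045 + 39845\right) = \left(- \frac{395}{9} + 39959\right) 16800 = \frac{359236}{9} \cdot 16800 = \frac{2011721600}{3}$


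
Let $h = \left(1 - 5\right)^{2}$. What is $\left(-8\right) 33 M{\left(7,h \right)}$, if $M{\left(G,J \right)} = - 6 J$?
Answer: $25344$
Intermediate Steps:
$h = 16$ ($h = \left(-4\right)^{2} = 16$)
$\left(-8\right) 33 M{\left(7,h \right)} = \left(-8\right) 33 \left(\left(-6\right) 16\right) = \left(-264\right) \left(-96\right) = 25344$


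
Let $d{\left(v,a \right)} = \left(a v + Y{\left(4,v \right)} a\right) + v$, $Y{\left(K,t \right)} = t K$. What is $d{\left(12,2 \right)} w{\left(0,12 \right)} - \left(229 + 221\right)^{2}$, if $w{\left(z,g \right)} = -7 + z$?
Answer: $-203424$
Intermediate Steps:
$Y{\left(K,t \right)} = K t$
$d{\left(v,a \right)} = v + 5 a v$ ($d{\left(v,a \right)} = \left(a v + 4 v a\right) + v = \left(a v + 4 a v\right) + v = 5 a v + v = v + 5 a v$)
$d{\left(12,2 \right)} w{\left(0,12 \right)} - \left(229 + 221\right)^{2} = 12 \left(1 + 5 \cdot 2\right) \left(-7 + 0\right) - \left(229 + 221\right)^{2} = 12 \left(1 + 10\right) \left(-7\right) - 450^{2} = 12 \cdot 11 \left(-7\right) - 202500 = 132 \left(-7\right) - 202500 = -924 - 202500 = -203424$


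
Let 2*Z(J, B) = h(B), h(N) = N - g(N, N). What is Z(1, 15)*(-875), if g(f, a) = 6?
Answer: -7875/2 ≈ -3937.5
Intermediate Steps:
h(N) = -6 + N (h(N) = N - 1*6 = N - 6 = -6 + N)
Z(J, B) = -3 + B/2 (Z(J, B) = (-6 + B)/2 = -3 + B/2)
Z(1, 15)*(-875) = (-3 + (½)*15)*(-875) = (-3 + 15/2)*(-875) = (9/2)*(-875) = -7875/2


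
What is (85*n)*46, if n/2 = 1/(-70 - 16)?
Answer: -3910/43 ≈ -90.930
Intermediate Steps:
n = -1/43 (n = 2/(-70 - 16) = 2/(-86) = 2*(-1/86) = -1/43 ≈ -0.023256)
(85*n)*46 = (85*(-1/43))*46 = -85/43*46 = -3910/43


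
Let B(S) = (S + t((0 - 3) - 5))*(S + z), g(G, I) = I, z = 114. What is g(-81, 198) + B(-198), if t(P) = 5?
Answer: 16410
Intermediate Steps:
B(S) = (5 + S)*(114 + S) (B(S) = (S + 5)*(S + 114) = (5 + S)*(114 + S))
g(-81, 198) + B(-198) = 198 + (570 + (-198)² + 119*(-198)) = 198 + (570 + 39204 - 23562) = 198 + 16212 = 16410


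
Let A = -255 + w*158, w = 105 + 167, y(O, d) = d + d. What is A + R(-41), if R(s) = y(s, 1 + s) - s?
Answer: 42682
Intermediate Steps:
y(O, d) = 2*d
R(s) = 2 + s (R(s) = 2*(1 + s) - s = (2 + 2*s) - s = 2 + s)
w = 272
A = 42721 (A = -255 + 272*158 = -255 + 42976 = 42721)
A + R(-41) = 42721 + (2 - 41) = 42721 - 39 = 42682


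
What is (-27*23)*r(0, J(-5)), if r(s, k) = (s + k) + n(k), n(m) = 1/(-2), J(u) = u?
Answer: 6831/2 ≈ 3415.5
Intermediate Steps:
n(m) = -½
r(s, k) = -½ + k + s (r(s, k) = (s + k) - ½ = (k + s) - ½ = -½ + k + s)
(-27*23)*r(0, J(-5)) = (-27*23)*(-½ - 5 + 0) = -621*(-11/2) = 6831/2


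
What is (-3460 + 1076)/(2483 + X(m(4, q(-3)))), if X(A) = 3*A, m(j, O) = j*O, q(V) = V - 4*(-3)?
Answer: -2384/2591 ≈ -0.92011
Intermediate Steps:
q(V) = 12 + V (q(V) = V + 12 = 12 + V)
m(j, O) = O*j
(-3460 + 1076)/(2483 + X(m(4, q(-3)))) = (-3460 + 1076)/(2483 + 3*((12 - 3)*4)) = -2384/(2483 + 3*(9*4)) = -2384/(2483 + 3*36) = -2384/(2483 + 108) = -2384/2591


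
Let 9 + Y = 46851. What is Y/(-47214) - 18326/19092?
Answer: -378887/194102 ≈ -1.9520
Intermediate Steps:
Y = 46842 (Y = -9 + 46851 = 46842)
Y/(-47214) - 18326/19092 = 46842/(-47214) - 18326/19092 = 46842*(-1/47214) - 18326*1/19092 = -7807/7869 - 9163/9546 = -378887/194102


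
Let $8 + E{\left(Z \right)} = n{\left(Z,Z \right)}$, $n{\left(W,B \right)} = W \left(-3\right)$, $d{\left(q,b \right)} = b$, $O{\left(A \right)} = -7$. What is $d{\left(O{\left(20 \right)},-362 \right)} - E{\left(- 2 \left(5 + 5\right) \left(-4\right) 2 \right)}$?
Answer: $126$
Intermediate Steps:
$n{\left(W,B \right)} = - 3 W$
$E{\left(Z \right)} = -8 - 3 Z$
$d{\left(O{\left(20 \right)},-362 \right)} - E{\left(- 2 \left(5 + 5\right) \left(-4\right) 2 \right)} = -362 - \left(-8 - 3 - 2 \left(5 + 5\right) \left(-4\right) 2\right) = -362 - \left(-8 - 3 - 2 \cdot 10 \left(-4\right) 2\right) = -362 - \left(-8 - 3 \left(-2\right) \left(-40\right) 2\right) = -362 - \left(-8 - 3 \cdot 80 \cdot 2\right) = -362 - \left(-8 - 480\right) = -362 - -488 = -362 + 488 = 126$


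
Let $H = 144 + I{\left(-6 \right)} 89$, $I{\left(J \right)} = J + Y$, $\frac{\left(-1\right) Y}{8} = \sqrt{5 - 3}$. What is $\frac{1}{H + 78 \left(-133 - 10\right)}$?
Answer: $- \frac{1443}{16531256} + \frac{89 \sqrt{2}}{16531256} \approx -7.9675 \cdot 10^{-5}$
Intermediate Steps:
$Y = - 8 \sqrt{2}$ ($Y = - 8 \sqrt{5 - 3} = - 8 \sqrt{2} \approx -11.314$)
$I{\left(J \right)} = J - 8 \sqrt{2}$
$H = -390 - 712 \sqrt{2}$ ($H = 144 + \left(-6 - 8 \sqrt{2}\right) 89 = 144 - \left(534 + 712 \sqrt{2}\right) = -390 - 712 \sqrt{2} \approx -1396.9$)
$\frac{1}{H + 78 \left(-133 - 10\right)} = \frac{1}{\left(-390 - 712 \sqrt{2}\right) + 78 \left(-133 - 10\right)} = \frac{1}{\left(-390 - 712 \sqrt{2}\right) + 78 \left(-143\right)} = \frac{1}{\left(-390 - 712 \sqrt{2}\right) - 11154} = \frac{1}{-11544 - 712 \sqrt{2}}$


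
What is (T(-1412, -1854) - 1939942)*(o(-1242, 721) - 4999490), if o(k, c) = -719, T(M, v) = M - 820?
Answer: 9711275914366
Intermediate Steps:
T(M, v) = -820 + M
(T(-1412, -1854) - 1939942)*(o(-1242, 721) - 4999490) = ((-820 - 1412) - 1939942)*(-719 - 4999490) = (-2232 - 1939942)*(-5000209) = -1942174*(-5000209) = 9711275914366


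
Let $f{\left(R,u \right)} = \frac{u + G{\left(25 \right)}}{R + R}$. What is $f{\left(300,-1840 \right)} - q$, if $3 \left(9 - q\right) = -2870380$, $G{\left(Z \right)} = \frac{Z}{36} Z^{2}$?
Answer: $- \frac{4133396203}{4320} \approx -9.5681 \cdot 10^{5}$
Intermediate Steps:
$G{\left(Z \right)} = \frac{Z^{3}}{36}$ ($G{\left(Z \right)} = Z \frac{1}{36} Z^{2} = \frac{Z}{36} Z^{2} = \frac{Z^{3}}{36}$)
$f{\left(R,u \right)} = \frac{\frac{15625}{36} + u}{2 R}$ ($f{\left(R,u \right)} = \frac{u + \frac{25^{3}}{36}}{R + R} = \frac{u + \frac{1}{36} \cdot 15625}{2 R} = \left(u + \frac{15625}{36}\right) \frac{1}{2 R} = \left(\frac{15625}{36} + u\right) \frac{1}{2 R} = \frac{\frac{15625}{36} + u}{2 R}$)
$q = \frac{2870407}{3}$ ($q = 9 - - \frac{2870380}{3} = 9 + \frac{2870380}{3} = \frac{2870407}{3} \approx 9.568 \cdot 10^{5}$)
$f{\left(300,-1840 \right)} - q = \frac{15625 + 36 \left(-1840\right)}{72 \cdot 300} - \frac{2870407}{3} = \frac{1}{72} \cdot \frac{1}{300} \left(15625 - 66240\right) - \frac{2870407}{3} = \frac{1}{72} \cdot \frac{1}{300} \left(-50615\right) - \frac{2870407}{3} = - \frac{10123}{4320} - \frac{2870407}{3} = - \frac{4133396203}{4320}$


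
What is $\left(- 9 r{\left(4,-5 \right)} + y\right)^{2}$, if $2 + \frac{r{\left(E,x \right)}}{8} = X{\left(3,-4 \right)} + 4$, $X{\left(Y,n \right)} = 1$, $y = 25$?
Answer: $36481$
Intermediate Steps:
$r{\left(E,x \right)} = 24$ ($r{\left(E,x \right)} = -16 + 8 \left(1 + 4\right) = -16 + 8 \cdot 5 = -16 + 40 = 24$)
$\left(- 9 r{\left(4,-5 \right)} + y\right)^{2} = \left(\left(-9\right) 24 + 25\right)^{2} = \left(-216 + 25\right)^{2} = \left(-191\right)^{2} = 36481$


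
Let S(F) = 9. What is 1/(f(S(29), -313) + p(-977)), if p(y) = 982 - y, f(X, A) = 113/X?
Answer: 9/17744 ≈ 0.00050721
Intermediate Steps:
1/(f(S(29), -313) + p(-977)) = 1/(113/9 + (982 - 1*(-977))) = 1/(113*(⅑) + (982 + 977)) = 1/(113/9 + 1959) = 1/(17744/9) = 9/17744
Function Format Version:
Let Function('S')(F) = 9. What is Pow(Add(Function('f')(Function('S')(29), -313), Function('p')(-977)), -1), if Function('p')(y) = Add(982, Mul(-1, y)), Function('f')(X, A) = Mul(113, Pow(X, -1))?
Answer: Rational(9, 17744) ≈ 0.00050721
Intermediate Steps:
Pow(Add(Function('f')(Function('S')(29), -313), Function('p')(-977)), -1) = Pow(Add(Mul(113, Pow(9, -1)), Add(982, Mul(-1, -977))), -1) = Pow(Add(Mul(113, Rational(1, 9)), Add(982, 977)), -1) = Pow(Add(Rational(113, 9), 1959), -1) = Pow(Rational(17744, 9), -1) = Rational(9, 17744)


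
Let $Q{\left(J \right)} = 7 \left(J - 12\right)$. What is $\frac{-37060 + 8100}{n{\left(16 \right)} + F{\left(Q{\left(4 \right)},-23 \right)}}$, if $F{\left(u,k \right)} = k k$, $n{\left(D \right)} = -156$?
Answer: $- \frac{28960}{373} \approx -77.641$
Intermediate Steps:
$Q{\left(J \right)} = -84 + 7 J$ ($Q{\left(J \right)} = 7 \left(-12 + J\right) = -84 + 7 J$)
$F{\left(u,k \right)} = k^{2}$
$\frac{-37060 + 8100}{n{\left(16 \right)} + F{\left(Q{\left(4 \right)},-23 \right)}} = \frac{-37060 + 8100}{-156 + \left(-23\right)^{2}} = - \frac{28960}{-156 + 529} = - \frac{28960}{373}$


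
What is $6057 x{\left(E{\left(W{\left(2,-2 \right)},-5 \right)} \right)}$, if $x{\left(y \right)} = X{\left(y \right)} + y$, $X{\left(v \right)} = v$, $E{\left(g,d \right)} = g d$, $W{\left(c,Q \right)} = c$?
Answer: $-121140$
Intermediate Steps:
$E{\left(g,d \right)} = d g$
$x{\left(y \right)} = 2 y$ ($x{\left(y \right)} = y + y = 2 y$)
$6057 x{\left(E{\left(W{\left(2,-2 \right)},-5 \right)} \right)} = 6057 \cdot 2 \left(\left(-5\right) 2\right) = 6057 \cdot 2 \left(-10\right) = 6057 \left(-20\right) = -121140$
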